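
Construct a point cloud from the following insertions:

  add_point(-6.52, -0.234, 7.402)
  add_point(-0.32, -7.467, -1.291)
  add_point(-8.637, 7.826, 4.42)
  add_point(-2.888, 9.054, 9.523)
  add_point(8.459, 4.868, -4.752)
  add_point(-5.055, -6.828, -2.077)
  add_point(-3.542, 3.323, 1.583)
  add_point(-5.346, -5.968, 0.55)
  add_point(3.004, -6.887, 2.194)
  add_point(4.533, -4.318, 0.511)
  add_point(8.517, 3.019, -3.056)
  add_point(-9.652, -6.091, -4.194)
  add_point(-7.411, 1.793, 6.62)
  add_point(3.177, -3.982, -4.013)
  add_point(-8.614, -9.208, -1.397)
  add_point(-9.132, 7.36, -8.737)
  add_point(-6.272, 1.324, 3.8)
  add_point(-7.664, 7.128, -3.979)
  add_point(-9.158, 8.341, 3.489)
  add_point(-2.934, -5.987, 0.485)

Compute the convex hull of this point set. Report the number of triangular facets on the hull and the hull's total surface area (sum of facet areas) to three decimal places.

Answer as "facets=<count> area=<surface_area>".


facets=24 area=959.008

14 of the 20 inputs are extreme points: [0, 1, 2, 3, 4, 8, 9, 10, 11, 12, 13, 14, 15, 18].

Triangle areas on the boundary:
  f1: (p8, p3, p10) → 107.1278
  f2: (p13, p15, p11) → 90.7646
  f3: (p18, p15, p11) → 84.5130
  f4: (p18, p3, p15) → 38.5560
  f5: (p0, p8, p3) → 62.0236
  f6: (p4, p13, p10) → 9.6544
  f7: (p4, p13, p15) → 87.7277
  f8: (p4, p3, p10) → 22.1066
  f9: (p4, p3, p15) → 152.1505
  f10: (p14, p13, p11) → 27.8155
  f11: (p14, p0, p8) → 68.9004
  f12: (p14, p18, p11) → 33.3643
  f13: (p9, p8, p10) → 1.7800
  f14: (p9, p13, p10) → 20.4550
  f15: (p9, p13, p8) → 7.4642
  f16: (p12, p0, p3) → 9.7356
  f17: (p12, p14, p18) → 45.8189
  f18: (p12, p14, p0) → 14.1949
  f19: (p1, p13, p8) → 13.5147
  f20: (p1, p14, p8) → 14.5967
  f21: (p1, p14, p13) → 16.3802
  f22: (p2, p18, p3) → 2.9344
  f23: (p2, p12, p3) → 24.8594
  f24: (p2, p12, p18) → 2.5697
Σ area = 959.008

Euler characteristic 14−36+24 = 2 ✓


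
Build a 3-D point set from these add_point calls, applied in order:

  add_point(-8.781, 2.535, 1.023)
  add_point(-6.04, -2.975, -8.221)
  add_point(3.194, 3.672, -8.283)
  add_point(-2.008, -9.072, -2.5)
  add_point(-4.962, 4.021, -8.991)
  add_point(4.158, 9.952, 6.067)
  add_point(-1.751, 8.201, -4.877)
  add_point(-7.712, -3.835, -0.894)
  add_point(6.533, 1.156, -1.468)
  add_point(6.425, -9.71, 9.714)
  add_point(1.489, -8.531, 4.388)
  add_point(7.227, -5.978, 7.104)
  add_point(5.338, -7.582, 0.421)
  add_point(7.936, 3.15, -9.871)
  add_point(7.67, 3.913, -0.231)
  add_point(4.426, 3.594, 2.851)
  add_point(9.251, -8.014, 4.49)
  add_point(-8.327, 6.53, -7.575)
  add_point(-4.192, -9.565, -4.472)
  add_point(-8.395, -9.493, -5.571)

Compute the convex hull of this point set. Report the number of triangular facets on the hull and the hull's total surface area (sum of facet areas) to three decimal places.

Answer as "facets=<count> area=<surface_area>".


Points on the hull: [0, 1, 4, 5, 6, 7, 9, 11, 12, 13, 14, 16, 17, 18, 19] (15 of 20).

Triangle areas on the boundary:
  f1: (p9, p5, p0) → 150.6419
  f2: (p6, p13, p5) → 75.3710
  f3: (p14, p5, p16) → 55.8760
  f4: (p14, p13, p16) → 59.8683
  f5: (p14, p13, p5) → 31.1826
  f6: (p18, p19, p13) → 33.2870
  f7: (p18, p9, p16) → 50.0312
  f8: (p18, p9, p19) → 23.9818
  f9: (p11, p5, p16) → 25.9441
  f10: (p11, p9, p16) → 8.9670
  f11: (p11, p9, p5) → 22.8422
  f12: (p7, p19, p0) → 11.2572
  f13: (p7, p9, p0) → 60.6434
  f14: (p7, p9, p19) → 67.4126
  f15: (p17, p6, p13) → 38.5573
  f16: (p17, p19, p0) → 64.9745
  f17: (p17, p5, p0) → 74.6146
  f18: (p17, p6, p5) → 28.8335
  f19: (p12, p13, p16) → 38.6734
  f20: (p12, p18, p16) → 12.5511
  f21: (p12, p18, p13) → 82.1979
  f22: (p1, p19, p13) → 41.8552
  f23: (p1, p17, p19) → 23.8512
  f24: (p4, p17, p13) → 16.5925
  f25: (p4, p1, p13) → 45.9344
  f26: (p4, p1, p17) → 14.4061
Σ area = 1160.348

Check V−E+F: 15 − 39 + 26 = 2.

facets=26 area=1160.348


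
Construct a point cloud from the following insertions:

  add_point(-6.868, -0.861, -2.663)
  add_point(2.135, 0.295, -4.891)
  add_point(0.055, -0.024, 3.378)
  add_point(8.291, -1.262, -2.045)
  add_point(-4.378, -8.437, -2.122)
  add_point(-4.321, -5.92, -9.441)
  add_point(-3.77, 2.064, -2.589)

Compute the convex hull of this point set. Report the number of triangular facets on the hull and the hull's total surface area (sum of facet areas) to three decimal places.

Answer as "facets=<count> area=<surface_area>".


facets=10 area=321.352

Hull vertices (7/7): indices [0, 1, 2, 3, 4, 5, 6].

Per-facet area ½‖(b−a)×(c−a)‖:
  f1: (p5, p4, p0) → 28.7382
  f2: (p5, p4, p3) → 55.6050
  f3: (p2, p4, p0) → 36.1859
  f4: (p2, p4, p3) → 54.5574
  f5: (p1, p5, p3) → 27.5705
  f6: (p6, p2, p3) → 36.7069
  f7: (p6, p1, p3) → 16.0991
  f8: (p6, p2, p0) → 15.4365
  f9: (p6, p5, p0) → 18.4519
  f10: (p6, p1, p5) → 32.0003
Σ area = 321.352

Check V−E+F: 7 − 15 + 10 = 2.


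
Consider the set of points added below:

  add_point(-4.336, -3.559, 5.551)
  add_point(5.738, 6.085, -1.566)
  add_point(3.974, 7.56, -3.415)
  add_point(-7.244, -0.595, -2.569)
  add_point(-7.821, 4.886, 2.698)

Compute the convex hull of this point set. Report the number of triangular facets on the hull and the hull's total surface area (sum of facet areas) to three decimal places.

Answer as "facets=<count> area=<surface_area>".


Points on the hull: [0, 1, 2, 3, 4] (5 of 5).

Per-facet area ½‖(b−a)×(c−a)‖:
  f1: (p0, p1, p4) → 67.1098
  f2: (p2, p1, p4) → 19.7983
  f3: (p3, p0, p4) → 32.4676
  f4: (p3, p2, p4) → 50.1987
  f5: (p3, p0, p1) → 65.4447
  f6: (p3, p2, p1) → 20.2636
Σ area = 255.283

Check V−E+F: 5 − 9 + 6 = 2.

facets=6 area=255.283


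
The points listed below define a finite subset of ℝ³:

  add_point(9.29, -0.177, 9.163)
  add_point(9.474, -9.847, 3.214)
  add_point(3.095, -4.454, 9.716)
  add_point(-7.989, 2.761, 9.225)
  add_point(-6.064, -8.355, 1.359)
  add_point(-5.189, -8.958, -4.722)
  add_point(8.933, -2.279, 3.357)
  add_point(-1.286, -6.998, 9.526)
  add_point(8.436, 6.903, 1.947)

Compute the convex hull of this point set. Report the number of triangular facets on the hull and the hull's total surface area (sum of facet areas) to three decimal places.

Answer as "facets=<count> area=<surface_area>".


Extreme-point indices: [0, 1, 2, 3, 4, 5, 7, 8] — 8 of 9 on the boundary.

Triangle areas on the boundary:
  f1: (p5, p8, p3) → 162.5359
  f2: (p5, p8, p1) → 139.0576
  f3: (p0, p8, p3) → 87.1582
  f4: (p0, p8, p1) → 56.1483
  f5: (p4, p5, p3) → 31.8086
  f6: (p4, p5, p1) → 48.4922
  f7: (p7, p4, p3) → 55.5975
  f8: (p7, p4, p1) → 61.1240
  f9: (p2, p0, p1) → 38.6731
  f10: (p2, p7, p1) → 26.0341
  f11: (p2, p0, p3) → 46.2890
  f12: (p2, p7, p3) → 29.9320
Σ area = 782.851

Euler characteristic 8−18+12 = 2 ✓

facets=12 area=782.851


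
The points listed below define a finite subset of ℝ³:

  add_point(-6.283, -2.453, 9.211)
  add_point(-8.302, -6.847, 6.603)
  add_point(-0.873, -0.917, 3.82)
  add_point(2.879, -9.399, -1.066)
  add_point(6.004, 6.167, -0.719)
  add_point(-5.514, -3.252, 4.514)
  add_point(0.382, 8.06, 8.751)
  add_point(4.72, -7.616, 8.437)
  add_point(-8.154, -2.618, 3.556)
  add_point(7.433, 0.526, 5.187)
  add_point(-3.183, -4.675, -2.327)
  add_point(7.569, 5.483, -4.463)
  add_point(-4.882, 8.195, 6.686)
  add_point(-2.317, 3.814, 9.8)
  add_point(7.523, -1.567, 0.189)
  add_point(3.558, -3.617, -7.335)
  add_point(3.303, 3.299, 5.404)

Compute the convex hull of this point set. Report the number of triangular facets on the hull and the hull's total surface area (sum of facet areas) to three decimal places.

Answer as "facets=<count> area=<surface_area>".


Hull vertices (14/17): indices [0, 1, 3, 4, 6, 7, 8, 9, 10, 11, 12, 13, 14, 15].

Triangle areas on the boundary:
  f1: (p6, p12, p11) → 42.8148
  f2: (p6, p13, p12) → 13.3558
  f3: (p6, p7, p13) → 31.6927
  f4: (p0, p7, p1) → 33.4325
  f5: (p0, p7, p13) → 44.9795
  f6: (p0, p12, p1) → 21.3451
  f7: (p0, p13, p12) → 20.7642
  f8: (p8, p12, p1) → 24.4517
  f9: (p8, p10, p1) → 20.1790
  f10: (p8, p10, p12) → 45.1071
  f11: (p15, p12, p11) → 87.5662
  f12: (p15, p10, p12) → 63.3365
  f13: (p9, p6, p7) → 47.6932
  f14: (p4, p6, p11) → 3.1600
  f15: (p4, p9, p11) → 15.0632
  f16: (p4, p9, p6) → 42.4234
  f17: (p14, p9, p7) → 24.8646
  f18: (p14, p15, p11) → 35.5162
  f19: (p14, p9, p11) → 22.4894
  f20: (p3, p14, p7) → 41.8273
  f21: (p3, p14, p15) → 33.6806
  f22: (p3, p7, p1) → 61.6605
  f23: (p3, p10, p1) → 40.6877
  f24: (p3, p15, p10) → 29.4620
Σ area = 847.553

Euler characteristic 14−36+24 = 2 ✓

facets=24 area=847.553


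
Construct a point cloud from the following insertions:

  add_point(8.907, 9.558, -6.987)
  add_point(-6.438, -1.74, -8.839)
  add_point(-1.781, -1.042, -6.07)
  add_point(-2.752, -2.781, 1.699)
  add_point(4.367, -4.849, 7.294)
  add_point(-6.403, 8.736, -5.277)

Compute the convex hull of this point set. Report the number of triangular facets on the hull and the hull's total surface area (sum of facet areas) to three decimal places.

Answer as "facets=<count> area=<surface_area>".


6 of the 6 inputs are extreme points: [0, 1, 2, 3, 4, 5].

Per-facet area ½‖(b−a)×(c−a)‖:
  f1: (p2, p0, p1) → 30.8314
  f2: (p2, p4, p1) → 27.0364
  f3: (p2, p4, p0) → 114.3898
  f4: (p5, p0, p1) → 85.3373
  f5: (p5, p4, p0) → 151.3732
  f6: (p3, p4, p1) → 28.3463
  f7: (p3, p5, p1) → 60.5733
  f8: (p3, p5, p4) → 47.1620
Σ area = 545.050

Check V−E+F: 6 − 12 + 8 = 2.

facets=8 area=545.050


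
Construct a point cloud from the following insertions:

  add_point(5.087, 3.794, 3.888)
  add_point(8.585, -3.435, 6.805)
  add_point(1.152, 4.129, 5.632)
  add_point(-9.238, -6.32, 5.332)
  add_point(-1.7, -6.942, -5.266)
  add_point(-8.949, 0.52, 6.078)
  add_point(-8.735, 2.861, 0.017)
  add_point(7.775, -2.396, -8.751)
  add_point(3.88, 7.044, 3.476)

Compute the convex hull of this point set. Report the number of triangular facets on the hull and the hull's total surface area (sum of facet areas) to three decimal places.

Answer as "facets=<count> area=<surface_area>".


facets=12 area=731.884

8 of the 9 inputs are extreme points: [1, 2, 3, 4, 5, 6, 7, 8].

Area of each hull facet:
  f1: (p7, p8, p1) → 87.2345
  f2: (p6, p7, p8) → 108.1643
  f3: (p5, p1, p3) → 61.0076
  f4: (p5, p6, p3) → 21.6265
  f5: (p5, p6, p8) → 44.4376
  f6: (p4, p1, p3) → 102.4138
  f7: (p4, p7, p1) → 82.5375
  f8: (p4, p6, p3) → 63.5629
  f9: (p4, p6, p7) → 70.0506
  f10: (p2, p8, p1) → 24.1101
  f11: (p2, p5, p1) → 52.1705
  f12: (p2, p5, p8) → 14.5678
Σ area = 731.884

Euler characteristic 8−18+12 = 2 ✓


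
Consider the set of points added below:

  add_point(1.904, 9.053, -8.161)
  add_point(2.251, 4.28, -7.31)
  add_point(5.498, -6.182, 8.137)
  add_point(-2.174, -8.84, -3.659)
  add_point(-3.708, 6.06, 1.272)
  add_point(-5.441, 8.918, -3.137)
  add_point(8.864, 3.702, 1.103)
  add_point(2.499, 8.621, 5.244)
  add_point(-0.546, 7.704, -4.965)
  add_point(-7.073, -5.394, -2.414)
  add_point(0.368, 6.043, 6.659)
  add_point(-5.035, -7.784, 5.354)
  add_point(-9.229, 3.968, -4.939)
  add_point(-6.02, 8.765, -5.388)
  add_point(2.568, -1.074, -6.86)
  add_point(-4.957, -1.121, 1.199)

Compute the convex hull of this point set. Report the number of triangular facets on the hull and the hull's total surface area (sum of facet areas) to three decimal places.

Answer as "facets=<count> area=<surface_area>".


facets=22 area=901.526

Extreme-point indices: [0, 2, 3, 4, 5, 6, 7, 9, 10, 11, 12, 13, 14] — 13 of 16 on the boundary.

Facet areas (half cross-product norm):
  f1: (p7, p2, p6) → 56.9446
  f2: (p0, p7, p6) → 55.4383
  f3: (p11, p2, p3) → 52.3606
  f4: (p14, p0, p6) → 54.8451
  f5: (p14, p2, p6) → 70.3479
  f6: (p14, p2, p3) → 68.3912
  f7: (p14, p3, p12) → 61.5051
  f8: (p14, p0, p12) → 60.0770
  f9: (p5, p0, p7) → 50.7509
  f10: (p9, p3, p12) → 23.0123
  f11: (p9, p11, p12) → 34.5544
  f12: (p9, p11, p3) → 25.2707
  f13: (p10, p7, p2) → 21.4063
  f14: (p10, p11, p2) → 70.8706
  f15: (p10, p5, p7) → 20.8607
  f16: (p10, p11, p12) → 102.6267
  f17: (p13, p0, p12) → 19.8589
  f18: (p13, p5, p12) → 6.6954
  f19: (p13, p5, p0) → 9.7501
  f20: (p4, p5, p12) → 17.9481
  f21: (p4, p10, p12) → 7.4716
  f22: (p4, p10, p5) → 10.5395
Σ area = 901.526

Check V−E+F: 13 − 33 + 22 = 2.


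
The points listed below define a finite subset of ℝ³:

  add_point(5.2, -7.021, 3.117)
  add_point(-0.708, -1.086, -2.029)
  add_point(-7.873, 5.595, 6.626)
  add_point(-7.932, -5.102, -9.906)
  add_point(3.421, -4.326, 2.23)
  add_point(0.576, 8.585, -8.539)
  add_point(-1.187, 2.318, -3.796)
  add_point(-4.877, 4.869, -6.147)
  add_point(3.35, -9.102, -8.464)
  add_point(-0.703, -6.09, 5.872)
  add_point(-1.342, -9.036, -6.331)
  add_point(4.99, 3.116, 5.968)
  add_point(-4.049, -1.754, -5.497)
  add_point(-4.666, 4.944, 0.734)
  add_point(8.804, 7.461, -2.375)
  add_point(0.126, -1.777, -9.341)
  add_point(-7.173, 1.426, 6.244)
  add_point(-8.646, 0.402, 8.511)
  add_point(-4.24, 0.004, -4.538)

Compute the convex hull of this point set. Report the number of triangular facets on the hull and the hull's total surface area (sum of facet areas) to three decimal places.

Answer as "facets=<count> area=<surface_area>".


Extreme-point indices: [0, 2, 3, 5, 7, 8, 9, 10, 11, 14, 15, 17] — 12 of 19 on the boundary.

Facet areas (half cross-product norm):
  f1: (p5, p8, p14) → 90.0278
  f2: (p0, p8, p14) → 93.7530
  f3: (p2, p5, p14) → 90.0599
  f4: (p2, p3, p17) → 53.5459
  f5: (p15, p5, p8) → 19.8482
  f6: (p15, p3, p8) → 35.1482
  f7: (p15, p3, p5) → 41.1486
  f8: (p11, p0, p14) → 52.5612
  f9: (p11, p2, p17) → 36.5737
  f10: (p11, p2, p14) → 62.8659
  f11: (p9, p11, p17) → 56.8499
  f12: (p9, p11, p0) → 33.3921
  f13: (p7, p3, p5) → 31.8359
  f14: (p7, p2, p5) → 40.4749
  f15: (p7, p2, p3) → 69.0852
  f16: (p10, p0, p8) → 29.6153
  f17: (p10, p9, p0) → 38.0120
  f18: (p10, p3, p8) → 18.3697
  f19: (p10, p3, p17) → 78.9998
  f20: (p10, p9, p17) → 62.4270
Σ area = 1034.594

Euler: V−E+F = 12−30+20 = 2.

facets=20 area=1034.594


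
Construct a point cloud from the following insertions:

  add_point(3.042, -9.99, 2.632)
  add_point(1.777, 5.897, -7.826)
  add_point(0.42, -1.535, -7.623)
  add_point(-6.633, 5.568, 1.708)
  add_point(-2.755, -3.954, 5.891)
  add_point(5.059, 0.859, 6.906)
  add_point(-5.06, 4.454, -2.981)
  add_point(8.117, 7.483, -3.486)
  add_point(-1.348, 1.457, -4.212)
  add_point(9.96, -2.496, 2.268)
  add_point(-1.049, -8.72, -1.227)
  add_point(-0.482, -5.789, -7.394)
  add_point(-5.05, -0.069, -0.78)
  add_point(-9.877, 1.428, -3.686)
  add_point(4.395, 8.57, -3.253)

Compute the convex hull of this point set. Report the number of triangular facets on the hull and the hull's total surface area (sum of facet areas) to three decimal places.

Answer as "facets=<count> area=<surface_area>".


facets=22 area=794.778

Hull vertices (13/15): indices [0, 1, 2, 3, 4, 5, 6, 7, 9, 10, 11, 13, 14].

Facet areas (half cross-product norm):
  f1: (p3, p5, p14) → 72.3444
  f2: (p7, p11, p9) → 82.5466
  f3: (p7, p5, p9) → 43.2361
  f4: (p7, p5, p14) → 24.4393
  f5: (p10, p11, p13) → 42.3808
  f6: (p6, p3, p13) → 14.5231
  f7: (p1, p7, p14) → 11.1069
  f8: (p1, p6, p13) → 17.5174
  f9: (p1, p3, p14) → 36.1169
  f10: (p1, p6, p3) → 14.5162
  f11: (p4, p3, p13) → 41.7571
  f12: (p4, p10, p13) → 55.1241
  f13: (p4, p3, p5) → 50.9324
  f14: (p0, p11, p9) → 58.0630
  f15: (p0, p10, p11) → 15.2100
  f16: (p0, p4, p10) → 24.1226
  f17: (p0, p5, p9) → 38.0959
  f18: (p0, p4, p5) → 40.9546
  f19: (p2, p7, p11) → 15.9879
  f20: (p2, p1, p7) → 27.9944
  f21: (p2, p11, p13) → 24.8250
  f22: (p2, p1, p13) → 42.9833
Σ area = 794.778

Euler: V−E+F = 13−33+22 = 2.


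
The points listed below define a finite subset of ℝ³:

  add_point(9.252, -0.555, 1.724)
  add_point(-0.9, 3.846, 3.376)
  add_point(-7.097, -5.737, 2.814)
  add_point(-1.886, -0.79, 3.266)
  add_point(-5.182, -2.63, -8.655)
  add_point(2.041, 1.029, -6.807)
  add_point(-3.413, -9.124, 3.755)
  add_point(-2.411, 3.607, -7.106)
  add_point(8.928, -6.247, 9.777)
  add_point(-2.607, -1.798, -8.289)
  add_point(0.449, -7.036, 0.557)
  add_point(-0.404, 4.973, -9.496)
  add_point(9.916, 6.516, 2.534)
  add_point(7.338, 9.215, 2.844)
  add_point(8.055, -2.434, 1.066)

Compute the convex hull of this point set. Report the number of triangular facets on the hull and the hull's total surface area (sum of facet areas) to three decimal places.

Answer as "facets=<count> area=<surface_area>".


Extreme-point indices: [0, 1, 2, 4, 5, 6, 7, 8, 9, 10, 11, 12, 13, 14] — 14 of 15 on the boundary.

Area of each hull facet:
  f1: (p1, p8, p2) → 86.9198
  f2: (p6, p8, p2) → 29.1165
  f3: (p6, p4, p2) → 29.8022
  f4: (p13, p8, p12) → 23.2111
  f5: (p13, p1, p8) → 75.2869
  f6: (p13, p11, p12) → 28.3158
  f7: (p7, p1, p2) → 59.8787
  f8: (p7, p4, p2) → 41.9732
  f9: (p7, p4, p11) → 10.7322
  f10: (p7, p13, p11) → 25.5208
  f11: (p7, p13, p1) → 51.9980
  f12: (p5, p11, p12) → 34.0693
  f13: (p10, p6, p4) → 30.5192
  f14: (p10, p6, p8) → 33.9970
  f15: (p10, p14, p8) → 42.3906
  f16: (p9, p5, p14) → 25.5531
  f17: (p9, p10, p4) → 14.2495
  f18: (p9, p10, p14) → 47.7156
  f19: (p9, p4, p11) → 8.2293
  f20: (p9, p5, p11) → 14.9735
  f21: (p0, p5, p12) → 40.3223
  f22: (p0, p5, p14) → 11.8311
  f23: (p0, p8, p12) → 30.9131
  f24: (p0, p14, p8) → 11.0895
Σ area = 808.609

Euler: V−E+F = 14−36+24 = 2.

facets=24 area=808.609


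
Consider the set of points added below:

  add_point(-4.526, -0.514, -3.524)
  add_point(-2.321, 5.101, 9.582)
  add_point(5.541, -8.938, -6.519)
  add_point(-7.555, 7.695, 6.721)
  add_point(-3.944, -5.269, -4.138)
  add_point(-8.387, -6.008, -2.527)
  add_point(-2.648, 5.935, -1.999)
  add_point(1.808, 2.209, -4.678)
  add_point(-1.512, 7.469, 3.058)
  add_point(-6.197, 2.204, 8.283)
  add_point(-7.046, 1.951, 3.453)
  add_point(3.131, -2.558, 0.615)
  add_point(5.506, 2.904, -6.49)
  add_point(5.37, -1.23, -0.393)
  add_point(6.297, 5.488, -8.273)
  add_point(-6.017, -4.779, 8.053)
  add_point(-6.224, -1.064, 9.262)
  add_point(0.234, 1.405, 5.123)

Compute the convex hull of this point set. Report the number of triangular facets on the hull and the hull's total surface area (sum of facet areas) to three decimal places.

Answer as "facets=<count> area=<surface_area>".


Points on the hull: [0, 1, 2, 3, 4, 5, 6, 8, 13, 14, 15, 16] (12 of 18).

Area of each hull facet:
  f1: (p15, p2, p5) → 80.3929
  f2: (p4, p14, p5) → 21.3619
  f3: (p4, p2, p5) → 12.4933
  f4: (p4, p2, p14) → 73.0972
  f5: (p13, p2, p14) → 51.1611
  f6: (p13, p1, p14) → 70.0247
  f7: (p13, p15, p2) → 70.7442
  f8: (p13, p15, p1) → 70.9589
  f9: (p6, p3, p5) → 67.3496
  f10: (p6, p3, p14) → 24.8183
  f11: (p8, p1, p14) → 30.5361
  f12: (p8, p3, p14) → 20.7108
  f13: (p8, p3, p1) → 20.2635
  f14: (p16, p15, p1) → 8.8179
  f15: (p16, p3, p1) → 23.6021
  f16: (p16, p15, p5) → 19.6079
  f17: (p16, p3, p5) → 59.5197
  f18: (p0, p14, p5) → 21.0834
  f19: (p0, p6, p5) → 11.0920
  f20: (p0, p6, p14) → 37.5966
Σ area = 795.232

Euler characteristic 12−30+20 = 2 ✓

facets=20 area=795.232


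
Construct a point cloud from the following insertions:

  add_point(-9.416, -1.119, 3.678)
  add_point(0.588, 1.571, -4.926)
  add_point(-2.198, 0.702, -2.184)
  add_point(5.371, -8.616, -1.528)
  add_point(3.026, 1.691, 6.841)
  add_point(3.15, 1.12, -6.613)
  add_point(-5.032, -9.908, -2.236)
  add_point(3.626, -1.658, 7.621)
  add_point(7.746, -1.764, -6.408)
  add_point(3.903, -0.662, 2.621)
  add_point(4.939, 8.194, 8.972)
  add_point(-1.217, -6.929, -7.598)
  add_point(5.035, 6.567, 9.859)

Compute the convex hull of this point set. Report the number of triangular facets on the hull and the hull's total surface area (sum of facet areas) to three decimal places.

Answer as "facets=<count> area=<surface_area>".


facets=16 area=723.702

Points on the hull: [0, 1, 3, 5, 6, 7, 8, 10, 11, 12] (10 of 13).

Area of each hull facet:
  f1: (p7, p6, p0) → 75.7456
  f2: (p1, p10, p0) → 103.7110
  f3: (p12, p10, p8) → 17.1391
  f4: (p12, p10, p0) → 15.9861
  f5: (p12, p7, p0) → 57.7937
  f6: (p3, p7, p6) → 61.0611
  f7: (p3, p12, p8) → 79.4615
  f8: (p3, p12, p7) → 33.2685
  f9: (p5, p10, p8) → 46.5030
  f10: (p5, p1, p10) → 23.5947
  f11: (p11, p5, p1) → 13.9705
  f12: (p11, p6, p0) → 39.8853
  f13: (p11, p1, p0) → 60.5520
  f14: (p11, p5, p8) → 24.9614
  f15: (p11, p3, p8) → 37.7382
  f16: (p11, p3, p6) → 32.3303
Σ area = 723.702

Euler: V−E+F = 10−24+16 = 2.


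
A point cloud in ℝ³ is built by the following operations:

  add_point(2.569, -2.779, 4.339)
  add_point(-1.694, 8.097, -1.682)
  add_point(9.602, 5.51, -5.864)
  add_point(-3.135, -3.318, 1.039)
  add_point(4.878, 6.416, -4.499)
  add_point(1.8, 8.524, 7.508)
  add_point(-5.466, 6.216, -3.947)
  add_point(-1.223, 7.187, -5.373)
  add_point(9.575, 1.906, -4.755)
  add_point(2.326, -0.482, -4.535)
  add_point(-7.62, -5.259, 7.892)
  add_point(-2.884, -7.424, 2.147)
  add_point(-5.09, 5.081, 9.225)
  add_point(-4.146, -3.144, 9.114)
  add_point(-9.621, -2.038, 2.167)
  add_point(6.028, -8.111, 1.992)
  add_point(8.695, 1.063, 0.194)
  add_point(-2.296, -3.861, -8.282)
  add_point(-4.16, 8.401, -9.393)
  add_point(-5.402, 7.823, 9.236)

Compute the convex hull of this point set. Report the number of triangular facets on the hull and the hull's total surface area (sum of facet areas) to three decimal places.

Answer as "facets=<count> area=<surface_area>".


facets=24 area=1049.124

Hull vertices (14/20): indices [2, 5, 6, 8, 10, 11, 12, 13, 14, 15, 16, 17, 18, 19].

Area of each hull facet:
  f1: (p16, p5, p2) → 46.5739
  f2: (p16, p5, p15) → 57.9815
  f3: (p8, p17, p2) → 24.2796
  f4: (p8, p17, p15) → 77.1049
  f5: (p8, p16, p2) → 8.6064
  f6: (p8, p16, p15) → 22.8850
  f7: (p19, p10, p14) → 43.2633
  f8: (p18, p17, p2) → 84.2133
  f9: (p18, p5, p2) → 109.0243
  f10: (p18, p17, p14) → 79.3260
  f11: (p18, p19, p5) → 66.3052
  f12: (p13, p5, p15) → 87.9597
  f13: (p13, p10, p15) → 27.2314
  f14: (p11, p17, p15) → 49.2828
  f15: (p11, p10, p15) → 26.5382
  f16: (p11, p17, p14) → 47.0006
  f17: (p11, p10, p14) → 25.3217
  f18: (p6, p19, p14) → 65.4906
  f19: (p6, p18, p14) → 17.4312
  f20: (p6, p18, p19) → 20.7538
  f21: (p12, p19, p10) → 5.3859
  f22: (p12, p13, p10) → 16.0722
  f23: (p12, p19, p5) → 10.2640
  f24: (p12, p13, p5) → 30.8284
Σ area = 1049.124

Check V−E+F: 14 − 36 + 24 = 2.


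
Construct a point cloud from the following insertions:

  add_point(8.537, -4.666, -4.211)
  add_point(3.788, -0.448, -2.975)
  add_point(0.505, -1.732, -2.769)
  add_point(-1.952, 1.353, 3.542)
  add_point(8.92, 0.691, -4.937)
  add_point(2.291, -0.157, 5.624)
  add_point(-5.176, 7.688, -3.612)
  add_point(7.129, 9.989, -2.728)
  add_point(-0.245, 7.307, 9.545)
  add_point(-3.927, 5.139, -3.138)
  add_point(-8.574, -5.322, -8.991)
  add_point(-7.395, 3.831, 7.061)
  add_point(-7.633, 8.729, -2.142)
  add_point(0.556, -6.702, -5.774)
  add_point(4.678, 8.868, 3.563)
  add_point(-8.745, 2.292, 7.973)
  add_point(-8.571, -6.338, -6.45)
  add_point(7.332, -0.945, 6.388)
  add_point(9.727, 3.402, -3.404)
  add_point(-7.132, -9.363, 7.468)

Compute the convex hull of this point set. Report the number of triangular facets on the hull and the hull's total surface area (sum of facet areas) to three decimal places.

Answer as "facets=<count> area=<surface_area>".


Extreme-point indices: [0, 4, 6, 7, 8, 10, 11, 12, 13, 14, 15, 16, 17, 18, 19] — 15 of 20 on the boundary.

Area of each hull facet:
  f1: (p12, p10, p15) → 93.6221
  f2: (p16, p19, p15) → 82.9005
  f3: (p16, p10, p15) → 18.2931
  f4: (p7, p17, p18) → 38.2365
  f5: (p8, p19, p15) → 54.2643
  f6: (p8, p17, p19) → 95.1373
  f7: (p0, p17, p19) → 94.7234
  f8: (p0, p17, p18) → 42.4048
  f9: (p6, p12, p10) → 21.0656
  f10: (p6, p7, p10) → 82.4303
  f11: (p6, p7, p12) → 13.7607
  f12: (p14, p7, p17) → 34.3454
  f13: (p14, p8, p17) → 40.5767
  f14: (p14, p7, p12) → 46.3512
  f15: (p14, p8, p12) → 51.9310
  f16: (p11, p12, p15) → 8.6965
  f17: (p11, p8, p15) → 6.8234
  f18: (p11, p8, p12) → 43.2644
  f19: (p13, p16, p19) → 64.4846
  f20: (p13, p0, p19) → 60.9366
  f21: (p13, p16, p10) → 12.4879
  f22: (p13, p0, p10) → 16.4483
  f23: (p4, p0, p18) → 5.3807
  f24: (p4, p0, p10) → 48.0616
  f25: (p4, p7, p18) → 7.7711
  f26: (p4, p7, p10) → 90.5271
Σ area = 1174.925

Euler characteristic 15−39+26 = 2 ✓

facets=26 area=1174.925


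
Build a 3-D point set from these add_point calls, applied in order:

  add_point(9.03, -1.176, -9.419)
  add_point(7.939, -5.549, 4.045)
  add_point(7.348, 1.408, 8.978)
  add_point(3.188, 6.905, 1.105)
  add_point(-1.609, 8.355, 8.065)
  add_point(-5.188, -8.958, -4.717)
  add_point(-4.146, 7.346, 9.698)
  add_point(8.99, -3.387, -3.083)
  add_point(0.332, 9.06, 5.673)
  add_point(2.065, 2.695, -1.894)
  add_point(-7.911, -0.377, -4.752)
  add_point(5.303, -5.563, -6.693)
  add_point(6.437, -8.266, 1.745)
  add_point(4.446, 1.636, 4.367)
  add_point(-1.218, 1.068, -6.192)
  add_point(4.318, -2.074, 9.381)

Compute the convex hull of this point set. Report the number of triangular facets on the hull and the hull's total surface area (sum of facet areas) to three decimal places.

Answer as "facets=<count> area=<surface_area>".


facets=24 area=902.856

Extreme-point indices: [0, 1, 2, 3, 4, 5, 6, 7, 8, 10, 11, 12, 14, 15] — 14 of 16 on the boundary.

Area of each hull facet:
  f1: (p5, p0, p10) → 74.6455
  f2: (p14, p0, p10) → 15.8019
  f3: (p14, p8, p10) → 50.2829
  f4: (p6, p8, p10) → 50.7164
  f5: (p6, p5, p10) → 70.4001
  f6: (p3, p14, p0) → 56.5363
  f7: (p3, p14, p8) → 24.9126
  f8: (p2, p3, p8) → 29.7366
  f9: (p2, p7, p1) → 30.4358
  f10: (p2, p7, p0) → 29.0151
  f11: (p2, p3, p0) → 75.5266
  f12: (p15, p6, p5) → 116.0573
  f13: (p15, p2, p1) → 16.9625
  f14: (p15, p2, p6) → 29.1362
  f15: (p12, p7, p1) → 13.8274
  f16: (p12, p15, p5) → 65.3817
  f17: (p12, p15, p1) → 11.5774
  f18: (p12, p7, p0) → 13.1790
  f19: (p4, p6, p8) → 1.5832
  f20: (p4, p2, p8) → 17.2138
  f21: (p4, p2, p6) → 16.6327
  f22: (p11, p5, p0) → 19.7790
  f23: (p11, p12, p0) → 23.9715
  f24: (p11, p12, p5) → 49.5443
Σ area = 902.856

Check V−E+F: 14 − 36 + 24 = 2.


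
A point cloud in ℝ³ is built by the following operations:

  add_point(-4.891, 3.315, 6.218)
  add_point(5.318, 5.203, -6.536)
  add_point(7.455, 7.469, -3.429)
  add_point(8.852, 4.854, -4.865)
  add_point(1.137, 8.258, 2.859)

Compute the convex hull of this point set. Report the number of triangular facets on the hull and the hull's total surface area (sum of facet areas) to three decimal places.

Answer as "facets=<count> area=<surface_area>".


Extreme-point indices: [0, 1, 2, 3, 4] — 5 of 5 on the boundary.

Per-facet area ½‖(b−a)×(c−a)‖:
  f1: (p4, p3, p0) → 39.7748
  f2: (p1, p3, p0) → 31.4913
  f3: (p1, p4, p0) → 40.4854
  f4: (p2, p4, p3) → 10.8655
  f5: (p2, p1, p3) → 6.2300
  f6: (p2, p1, p4) → 19.2920
Σ area = 148.139

Euler characteristic 5−9+6 = 2 ✓

facets=6 area=148.139


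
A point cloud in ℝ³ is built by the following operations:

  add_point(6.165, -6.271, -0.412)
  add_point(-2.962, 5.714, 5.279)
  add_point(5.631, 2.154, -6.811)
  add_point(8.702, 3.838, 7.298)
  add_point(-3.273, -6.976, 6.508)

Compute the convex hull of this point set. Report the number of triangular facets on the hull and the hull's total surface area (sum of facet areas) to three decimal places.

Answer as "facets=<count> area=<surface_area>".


Points on the hull: [0, 1, 2, 3, 4] (5 of 5).

Facet areas (half cross-product norm):
  f1: (p1, p3, p4) → 75.5800
  f2: (p2, p1, p4) → 96.2806
  f3: (p2, p1, p3) → 81.5745
  f4: (p0, p3, p4) → 75.1775
  f5: (p0, p2, p4) → 57.8433
  f6: (p0, p2, p3) → 66.4666
Σ area = 452.922

Check V−E+F: 5 − 9 + 6 = 2.

facets=6 area=452.922


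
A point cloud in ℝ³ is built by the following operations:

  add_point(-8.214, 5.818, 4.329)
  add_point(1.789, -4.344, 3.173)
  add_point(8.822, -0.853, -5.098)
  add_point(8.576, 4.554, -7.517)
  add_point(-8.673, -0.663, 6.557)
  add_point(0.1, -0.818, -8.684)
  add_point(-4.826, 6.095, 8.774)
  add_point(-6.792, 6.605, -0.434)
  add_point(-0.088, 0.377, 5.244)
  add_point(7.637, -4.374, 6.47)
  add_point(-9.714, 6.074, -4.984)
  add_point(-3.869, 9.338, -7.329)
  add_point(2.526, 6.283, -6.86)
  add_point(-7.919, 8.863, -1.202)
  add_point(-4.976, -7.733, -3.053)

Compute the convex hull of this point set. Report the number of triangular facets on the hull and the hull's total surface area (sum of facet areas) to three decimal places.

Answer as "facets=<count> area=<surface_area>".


Extreme-point indices: [0, 2, 3, 4, 5, 6, 9, 10, 11, 13, 14] — 11 of 15 on the boundary.

Per-facet area ½‖(b−a)×(c−a)‖:
  f1: (p9, p14, p2) → 88.8592
  f2: (p5, p14, p10) → 63.3545
  f3: (p5, p14, p2) → 46.8927
  f4: (p4, p14, p10) → 78.2572
  f5: (p4, p9, p14) → 94.8890
  f6: (p4, p9, p6) → 64.9812
  f7: (p3, p5, p2) → 27.4072
  f8: (p3, p9, p2) → 27.4083
  f9: (p3, p9, p6) → 134.3429
  f10: (p0, p13, p10) → 14.7428
  f11: (p0, p4, p10) → 30.5341
  f12: (p0, p13, p6) → 13.5442
  f13: (p0, p4, p6) → 18.9364
  f14: (p11, p5, p10) → 38.8234
  f15: (p11, p3, p5) → 54.3512
  f16: (p11, p13, p10) → 17.0159
  f17: (p11, p13, p6) → 30.9555
  f18: (p11, p3, p6) → 109.7009
Σ area = 954.997

Check V−E+F: 11 − 27 + 18 = 2.

facets=18 area=954.997


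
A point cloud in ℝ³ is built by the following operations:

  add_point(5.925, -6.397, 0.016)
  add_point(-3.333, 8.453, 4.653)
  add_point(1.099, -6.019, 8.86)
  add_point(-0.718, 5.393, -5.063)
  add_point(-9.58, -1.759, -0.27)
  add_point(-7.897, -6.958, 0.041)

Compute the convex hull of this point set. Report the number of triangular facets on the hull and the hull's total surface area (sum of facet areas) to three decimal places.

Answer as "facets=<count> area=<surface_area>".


Hull vertices (6/6): indices [0, 1, 2, 3, 4, 5].

Facet areas (half cross-product norm):
  f1: (p2, p1, p4) → 88.6969
  f2: (p2, p1, p0) → 79.0222
  f3: (p3, p1, p4) → 60.4030
  f4: (p3, p1, p0) → 75.9792
  f5: (p5, p2, p4) → 33.9556
  f6: (p5, p2, p0) → 61.2397
  f7: (p5, p3, p4) → 31.6583
  f8: (p5, p3, p0) → 90.4753
Σ area = 521.430

Euler characteristic 6−12+8 = 2 ✓

facets=8 area=521.430


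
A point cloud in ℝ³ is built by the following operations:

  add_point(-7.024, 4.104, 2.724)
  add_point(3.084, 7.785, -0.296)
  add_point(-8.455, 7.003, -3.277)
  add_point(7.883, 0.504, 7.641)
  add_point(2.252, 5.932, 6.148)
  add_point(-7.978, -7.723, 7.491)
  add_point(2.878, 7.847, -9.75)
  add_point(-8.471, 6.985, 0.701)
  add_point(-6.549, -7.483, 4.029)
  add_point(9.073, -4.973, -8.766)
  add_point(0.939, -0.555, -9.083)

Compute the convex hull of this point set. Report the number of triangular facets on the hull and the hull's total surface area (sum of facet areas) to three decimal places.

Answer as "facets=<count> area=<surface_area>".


11 of the 11 inputs are extreme points: [0, 1, 2, 3, 4, 5, 6, 7, 8, 9, 10].

Triangle areas on the boundary:
  f1: (p3, p5, p9) → 154.2362
  f2: (p0, p5, p7) → 12.0033
  f3: (p4, p1, p7) → 38.2846
  f4: (p4, p1, p3) → 25.8335
  f5: (p4, p0, p7) → 17.5872
  f6: (p4, p3, p5) → 67.5056
  f7: (p4, p0, p5) → 63.8994
  f8: (p8, p5, p9) → 18.1190
  f9: (p8, p10, p9) → 75.8147
  f10: (p2, p8, p10) → 100.7078
  f11: (p2, p5, p7) → 29.2117
  f12: (p2, p8, p5) → 27.7500
  f13: (p6, p10, p9) → 38.5729
  f14: (p6, p3, p9) → 119.8512
  f15: (p6, p1, p3) → 40.5736
  f16: (p6, p2, p10) → 54.0363
  f17: (p6, p1, p7) → 54.8533
  f18: (p6, p2, p7) → 22.5481
Σ area = 961.388

Euler characteristic 11−27+18 = 2 ✓

facets=18 area=961.388


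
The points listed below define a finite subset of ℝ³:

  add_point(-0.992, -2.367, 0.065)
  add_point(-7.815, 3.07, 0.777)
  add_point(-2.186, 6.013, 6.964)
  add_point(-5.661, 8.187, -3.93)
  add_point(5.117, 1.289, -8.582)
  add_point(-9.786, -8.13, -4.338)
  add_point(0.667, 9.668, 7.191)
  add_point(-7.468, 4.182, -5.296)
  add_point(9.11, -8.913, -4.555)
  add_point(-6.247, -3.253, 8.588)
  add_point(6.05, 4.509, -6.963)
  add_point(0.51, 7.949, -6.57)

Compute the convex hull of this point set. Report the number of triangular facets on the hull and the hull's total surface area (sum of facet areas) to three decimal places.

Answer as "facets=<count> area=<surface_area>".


Extreme-point indices: [1, 2, 3, 4, 5, 6, 7, 8, 9, 10, 11] — 11 of 12 on the boundary.

Triangle areas on the boundary:
  f1: (p4, p8, p5) → 102.3707
  f2: (p9, p8, p5) → 131.4600
  f3: (p9, p6, p8) → 152.3492
  f4: (p11, p3, p6) → 43.0022
  f5: (p7, p11, p3) → 15.0958
  f6: (p7, p4, p5) → 83.6958
  f7: (p7, p11, p4) → 36.5045
  f8: (p1, p3, p6) → 44.2166
  f9: (p1, p7, p3) → 14.1352
  f10: (p1, p9, p5) → 61.8748
  f11: (p1, p7, p5) → 37.4976
  f12: (p10, p11, p6) → 44.9999
  f13: (p10, p11, p4) → 11.7123
  f14: (p10, p6, p8) → 108.7656
  f15: (p10, p4, p8) → 18.5561
  f16: (p2, p9, p6) → 7.5809
  f17: (p2, p1, p6) → 14.9833
  f18: (p2, p1, p9) → 40.7683
Σ area = 969.569

Euler: V−E+F = 11−27+18 = 2.

facets=18 area=969.569


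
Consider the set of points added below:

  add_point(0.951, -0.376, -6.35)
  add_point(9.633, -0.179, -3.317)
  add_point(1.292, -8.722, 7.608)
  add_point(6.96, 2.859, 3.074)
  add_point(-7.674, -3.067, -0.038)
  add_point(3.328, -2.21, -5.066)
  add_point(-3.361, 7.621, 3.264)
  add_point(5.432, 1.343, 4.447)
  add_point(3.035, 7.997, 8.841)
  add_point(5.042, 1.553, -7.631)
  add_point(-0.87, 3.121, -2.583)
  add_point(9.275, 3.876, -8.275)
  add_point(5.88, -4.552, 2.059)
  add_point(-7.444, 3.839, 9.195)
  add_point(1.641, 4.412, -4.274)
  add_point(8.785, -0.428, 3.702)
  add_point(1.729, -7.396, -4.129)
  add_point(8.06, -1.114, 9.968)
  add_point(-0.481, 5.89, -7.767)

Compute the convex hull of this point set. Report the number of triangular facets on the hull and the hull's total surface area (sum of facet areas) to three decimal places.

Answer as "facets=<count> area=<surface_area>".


Extreme-point indices: [0, 1, 2, 4, 6, 8, 9, 11, 12, 13, 15, 16, 17, 18] — 14 of 19 on the boundary.

Facet areas (half cross-product norm):
  f1: (p16, p2, p4) → 61.5570
  f2: (p13, p2, p4) → 73.4678
  f3: (p13, p18, p4) → 79.7401
  f4: (p17, p13, p8) → 58.5840
  f5: (p17, p13, p2) → 77.8413
  f6: (p11, p18, p8) → 84.6273
  f7: (p11, p17, p8) → 94.5404
  f8: (p11, p16, p1) → 32.5552
  f9: (p12, p16, p1) → 31.3179
  f10: (p12, p16, p2) → 33.1360
  f11: (p12, p17, p1) → 33.6964
  f12: (p12, p17, p2) → 35.6919
  f13: (p6, p18, p8) → 43.8189
  f14: (p6, p13, p8) → 34.4322
  f15: (p6, p13, p18) → 30.8494
  f16: (p15, p17, p1) → 1.6436
  f17: (p15, p11, p1) → 14.1324
  f18: (p15, p11, p17) → 9.8858
  f19: (p9, p11, p18) → 15.7792
  f20: (p9, p11, p16) → 16.4150
  f21: (p0, p9, p18) → 14.9384
  f22: (p0, p9, p16) → 16.1017
  f23: (p0, p18, p4) → 35.6418
  f24: (p0, p16, p4) → 38.6412
Σ area = 969.035

Check V−E+F: 14 − 36 + 24 = 2.

facets=24 area=969.035


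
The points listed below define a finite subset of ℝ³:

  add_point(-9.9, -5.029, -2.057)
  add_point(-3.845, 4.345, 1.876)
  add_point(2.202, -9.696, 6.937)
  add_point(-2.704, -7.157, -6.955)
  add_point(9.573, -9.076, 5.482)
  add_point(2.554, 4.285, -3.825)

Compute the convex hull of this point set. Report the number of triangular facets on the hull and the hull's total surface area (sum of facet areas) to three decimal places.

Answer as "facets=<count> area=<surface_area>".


facets=8 area=558.671

6 of the 6 inputs are extreme points: [0, 1, 2, 3, 4, 5].

Facet areas (half cross-product norm):
  f1: (p2, p1, p0) → 87.5598
  f2: (p2, p1, p4) → 59.0044
  f3: (p2, p3, p0) → 65.5749
  f4: (p2, p3, p4) → 55.8921
  f5: (p5, p1, p0) → 50.0878
  f6: (p5, p3, p0) → 58.1299
  f7: (p5, p1, p4) → 75.8941
  f8: (p5, p3, p4) → 106.5277
Σ area = 558.671

Check V−E+F: 6 − 12 + 8 = 2.


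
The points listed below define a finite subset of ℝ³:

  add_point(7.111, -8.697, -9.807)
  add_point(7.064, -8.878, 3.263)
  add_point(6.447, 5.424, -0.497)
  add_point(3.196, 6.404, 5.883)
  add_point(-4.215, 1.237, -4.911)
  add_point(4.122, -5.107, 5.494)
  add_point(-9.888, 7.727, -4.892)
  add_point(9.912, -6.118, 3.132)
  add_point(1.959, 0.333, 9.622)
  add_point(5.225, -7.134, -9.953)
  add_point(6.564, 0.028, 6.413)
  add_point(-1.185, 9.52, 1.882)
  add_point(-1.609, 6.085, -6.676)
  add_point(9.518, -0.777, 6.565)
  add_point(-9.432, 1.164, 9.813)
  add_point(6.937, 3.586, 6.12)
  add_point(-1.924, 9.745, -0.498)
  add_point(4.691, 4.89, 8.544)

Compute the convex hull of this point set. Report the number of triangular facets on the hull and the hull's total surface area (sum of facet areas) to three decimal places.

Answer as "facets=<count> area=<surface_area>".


facets=28 area=1067.463

Points on the hull: [0, 1, 2, 3, 4, 6, 7, 8, 9, 11, 12, 13, 14, 15, 16, 17] (16 of 18).

Triangle areas on the boundary:
  f1: (p11, p16, p6) → 8.5299
  f2: (p11, p14, p6) → 77.4108
  f3: (p9, p0, p14) → 25.6773
  f4: (p2, p0, p7) → 83.8016
  f5: (p2, p11, p16) → 11.2291
  f6: (p1, p0, p7) → 25.9077
  f7: (p1, p0, p14) → 126.3949
  f8: (p17, p11, p14) → 67.6177
  f9: (p4, p14, p6) → 65.7018
  f10: (p4, p9, p6) → 22.6832
  f11: (p4, p9, p14) → 86.5297
  f12: (p12, p9, p0) → 8.7222
  f13: (p12, p2, p0) → 83.4024
  f14: (p12, p2, p16) → 32.5750
  f15: (p12, p16, p6) → 29.4069
  f16: (p12, p9, p6) → 50.5009
  f17: (p8, p1, p14) → 61.7566
  f18: (p8, p17, p14) → 27.7342
  f19: (p15, p17, p2) → 10.4994
  f20: (p3, p2, p11) → 23.8648
  f21: (p3, p17, p11) → 3.2059
  f22: (p3, p17, p2) → 11.1049
  f23: (p13, p1, p7) → 10.7675
  f24: (p13, p8, p1) → 37.3823
  f25: (p13, p8, p17) → 20.2086
  f26: (p13, p15, p17) → 7.3909
  f27: (p13, p2, p7) → 31.0409
  f28: (p13, p15, p2) → 16.4163
Σ area = 1067.463

Check V−E+F: 16 − 42 + 28 = 2.


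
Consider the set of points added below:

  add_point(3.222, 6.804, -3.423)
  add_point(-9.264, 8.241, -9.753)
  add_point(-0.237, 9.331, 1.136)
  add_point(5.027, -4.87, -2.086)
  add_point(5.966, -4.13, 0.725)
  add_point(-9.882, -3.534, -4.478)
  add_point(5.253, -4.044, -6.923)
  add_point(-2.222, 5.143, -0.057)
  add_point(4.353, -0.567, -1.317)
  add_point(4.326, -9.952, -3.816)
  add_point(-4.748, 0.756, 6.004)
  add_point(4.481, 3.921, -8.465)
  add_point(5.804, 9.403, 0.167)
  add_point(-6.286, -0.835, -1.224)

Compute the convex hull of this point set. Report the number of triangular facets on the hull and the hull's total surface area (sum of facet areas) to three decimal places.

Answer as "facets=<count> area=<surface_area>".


9 of the 14 inputs are extreme points: [1, 2, 4, 5, 6, 9, 10, 11, 12].

Facet areas (half cross-product norm):
  f1: (p10, p12, p4) → 81.1502
  f2: (p2, p10, p12) → 28.8965
  f3: (p9, p10, p5) → 93.4243
  f4: (p9, p10, p4) → 45.5857
  f5: (p6, p12, p4) → 51.9518
  f6: (p6, p11, p12) → 39.3715
  f7: (p6, p9, p4) → 23.0356
  f8: (p6, p9, p5) → 50.8441
  f9: (p1, p11, p12) → 74.5222
  f10: (p1, p2, p12) → 37.3931
  f11: (p1, p6, p5) → 98.7407
  f12: (p1, p6, p11) → 54.0544
  f13: (p1, p10, p5) → 80.3110
  f14: (p1, p2, p10) → 76.8980
Σ area = 836.179

Euler characteristic 9−21+14 = 2 ✓

facets=14 area=836.179


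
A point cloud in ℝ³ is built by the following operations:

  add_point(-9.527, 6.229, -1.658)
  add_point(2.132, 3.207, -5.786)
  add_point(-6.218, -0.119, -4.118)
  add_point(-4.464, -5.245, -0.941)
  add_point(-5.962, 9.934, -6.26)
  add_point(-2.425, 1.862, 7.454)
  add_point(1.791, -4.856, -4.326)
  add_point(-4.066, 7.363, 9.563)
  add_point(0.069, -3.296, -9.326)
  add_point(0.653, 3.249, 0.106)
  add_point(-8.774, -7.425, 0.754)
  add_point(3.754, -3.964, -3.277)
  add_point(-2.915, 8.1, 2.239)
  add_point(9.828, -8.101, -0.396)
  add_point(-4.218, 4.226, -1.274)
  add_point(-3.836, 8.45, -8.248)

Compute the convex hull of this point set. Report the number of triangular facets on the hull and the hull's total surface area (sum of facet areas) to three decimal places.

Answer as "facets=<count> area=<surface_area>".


facets=18 area=856.603

Extreme-point indices: [0, 1, 2, 4, 5, 7, 8, 10, 12, 13, 15] — 11 of 16 on the boundary.

Triangle areas on the boundary:
  f1: (p7, p4, p0) → 40.9089
  f2: (p5, p7, p13) → 28.5747
  f3: (p12, p7, p13) → 76.6218
  f4: (p12, p7, p4) → 16.5883
  f5: (p1, p8, p13) → 53.1065
  f6: (p1, p12, p13) → 74.1764
  f7: (p10, p8, p13) → 98.0257
  f8: (p10, p5, p13) → 110.4433
  f9: (p10, p7, p0) → 86.6453
  f10: (p10, p5, p7) → 29.1954
  f11: (p15, p1, p8) → 31.2866
  f12: (p15, p12, p4) → 14.5500
  f13: (p15, p1, p12) → 40.5433
  f14: (p2, p10, p0) → 32.0943
  f15: (p2, p4, p0) → 26.1155
  f16: (p2, p15, p4) → 16.0165
  f17: (p2, p10, p8) → 39.0094
  f18: (p2, p15, p8) → 42.7017
Σ area = 856.603

Euler: V−E+F = 11−27+18 = 2.
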